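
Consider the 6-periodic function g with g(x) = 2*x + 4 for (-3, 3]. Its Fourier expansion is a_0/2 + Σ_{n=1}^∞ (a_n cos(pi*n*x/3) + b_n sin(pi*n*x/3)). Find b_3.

b_3 = 1/3 ∫_{-3}^{3} g(x) sin(pi*x) dx.
Integrating by parts (boundary term plus one more integral), an antiderivative of (2*x + 4) sin(pi*x) is -2*x*cos(pi*x)/pi + 2*sin(pi*x)/pi**2 - 4*cos(pi*x)/pi; evaluating from -3 to 3: ∫_{-3}^{3} (2*x + 4) sin(pi*x) dx = (10/pi) - (-2/pi) = 12/pi.
Hence b_3 = (1/3)·(12/pi) = 4/pi.

4/pi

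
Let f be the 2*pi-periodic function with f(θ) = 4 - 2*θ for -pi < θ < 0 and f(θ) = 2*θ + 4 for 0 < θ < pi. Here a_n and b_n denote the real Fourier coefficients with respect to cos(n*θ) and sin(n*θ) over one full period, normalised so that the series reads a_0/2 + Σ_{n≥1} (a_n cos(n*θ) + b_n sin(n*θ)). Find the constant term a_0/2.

a_0 = 1/pi ∫_{-pi}^{pi} f(θ) dθ = 1/pi · (2*pi*(pi + 4)) = 2*pi + 8.
So the constant term a_0/2 = pi + 4.

pi + 4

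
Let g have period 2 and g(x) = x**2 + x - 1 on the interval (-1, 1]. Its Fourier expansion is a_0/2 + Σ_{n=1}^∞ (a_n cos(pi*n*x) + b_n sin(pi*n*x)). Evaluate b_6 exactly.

b_6 = ∫_{-1}^{1} g(x) sin(6*pi*x) dx.
Integrating by parts twice (tabular method), an antiderivative of (x**2 + x - 1) sin(6*pi*x) is -x**2*cos(6*pi*x)/(6*pi) + x*sin(6*pi*x)/(18*pi**2) - x*cos(6*pi*x)/(6*pi) + sin(6*pi*x)/(36*pi**2) + cos(6*pi*x)/(108*pi**3) + cos(6*pi*x)/(6*pi); evaluating from -1 to 1: ∫_{-1}^{1} (x**2 + x - 1) sin(6*pi*x) dx = ((1 - 18*pi**2)/(108*pi**3)) - ((1 + 18*pi**2)/(108*pi**3)) = -1/(3*pi).
Hence b_6 = -1/(3*pi).

-1/(3*pi)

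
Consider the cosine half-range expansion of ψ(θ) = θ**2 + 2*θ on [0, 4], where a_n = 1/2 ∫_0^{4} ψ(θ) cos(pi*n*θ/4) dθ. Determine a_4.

4/pi**2

a_4 = 1/2 ∫_0^{4} (θ**2 + 2*θ) cos(pi*θ) dθ.
Integrating by parts twice (tabular method), an antiderivative of (θ**2 + 2*θ) cos(pi*θ) is θ**2*sin(pi*θ)/pi + 2*θ*sin(pi*θ)/pi + 2*θ*cos(pi*θ)/pi**2 - 2*sin(pi*θ)/pi**3 + 2*cos(pi*θ)/pi**2; evaluating from 0 to 4: ∫_{0}^{4} (θ**2 + 2*θ) cos(pi*θ) dθ = (10/pi**2) - (2/pi**2) = 8/pi**2.
Hence a_4 = (1/2)·(8/pi**2) = 4/pi**2.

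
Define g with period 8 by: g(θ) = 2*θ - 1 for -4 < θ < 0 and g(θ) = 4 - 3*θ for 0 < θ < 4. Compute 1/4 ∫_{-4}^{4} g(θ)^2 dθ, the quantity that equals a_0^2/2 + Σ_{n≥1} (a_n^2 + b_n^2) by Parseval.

139/3

1/4 ∫_{-4}^{4} g(θ)^2 dθ = 1/4 · (556/3) = 139/3.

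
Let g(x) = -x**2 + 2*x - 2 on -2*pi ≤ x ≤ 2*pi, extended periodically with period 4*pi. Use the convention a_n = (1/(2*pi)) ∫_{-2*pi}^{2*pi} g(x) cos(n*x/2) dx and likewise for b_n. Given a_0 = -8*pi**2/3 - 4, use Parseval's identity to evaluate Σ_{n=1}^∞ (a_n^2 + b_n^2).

32*pi**2*(15 + 4*pi**2)/45

Parseval: a_0^2/2 + Σ_{n≥1} (a_n^2+b_n^2) = (1/(2*pi)) ∫_{-2*pi}^{2*pi} g(x)^2 dx = 8 + 64*pi**2/3 + 32*pi**4/5.
Subtract a_0^2/2 = 8*(3 + 2*pi**2)**2/9: Σ (a_n^2+b_n^2) = 32*pi**2*(15 + 4*pi**2)/45.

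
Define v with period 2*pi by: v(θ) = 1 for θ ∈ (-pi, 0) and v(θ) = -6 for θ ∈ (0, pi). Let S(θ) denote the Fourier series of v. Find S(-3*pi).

θ = -3*pi differs from θ = -pi by -1 full period(s), and the series is 2*pi-periodic.
At θ = -pi the one-sided limits are v(-pi^-) = -6 and v(-pi^+) = 1.
By Dirichlet's theorem the series converges to their average, [(-6) + (1)]/2 = -5/2.

-5/2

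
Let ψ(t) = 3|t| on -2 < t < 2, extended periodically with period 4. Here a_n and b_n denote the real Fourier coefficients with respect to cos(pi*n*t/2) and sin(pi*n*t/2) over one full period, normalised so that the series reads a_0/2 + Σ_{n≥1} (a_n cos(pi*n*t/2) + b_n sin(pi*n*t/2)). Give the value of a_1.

-24/pi**2

a_1 = 1/2 ∫_{-2}^{2} ψ(t) cos(pi*t/2) dt.
ψ is even and cos(pi*t/2) is even, so the integrand is even and a_1 = ∫_0^{2} ψ(t) cos(pi*t/2) dt.
Integrating by parts (boundary term plus one more integral), an antiderivative of (3*t) cos(pi*t/2) is 6*t*sin(pi*t/2)/pi + 12*cos(pi*t/2)/pi**2; evaluating from 0 to 2: ∫_{0}^{2} (3*t) cos(pi*t/2) dt = (-12/pi**2) - (12/pi**2) = -24/pi**2.
Hence a_1 = -24/pi**2.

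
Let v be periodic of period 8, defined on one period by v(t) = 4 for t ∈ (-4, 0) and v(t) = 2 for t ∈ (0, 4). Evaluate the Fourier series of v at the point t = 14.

4

t = 14 differs from t = -2 by 2 full period(s), and the series is 8-periodic.
v is continuous at t = -2 with value 4, so the series converges to 4 there.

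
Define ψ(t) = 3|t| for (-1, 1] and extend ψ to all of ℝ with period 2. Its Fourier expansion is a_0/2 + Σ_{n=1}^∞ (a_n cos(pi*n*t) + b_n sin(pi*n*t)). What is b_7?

b_7 = ∫_{-1}^{1} ψ(t) sin(7*pi*t) dt.
ψ is even and sin(7*pi*t) is odd, so the integrand is odd over a symmetric interval and the integral vanishes.

0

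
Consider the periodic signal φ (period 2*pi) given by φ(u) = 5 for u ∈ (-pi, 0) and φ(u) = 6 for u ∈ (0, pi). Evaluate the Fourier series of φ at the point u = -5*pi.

u = -5*pi differs from u = -pi by -2 full period(s), and the series is 2*pi-periodic.
At u = -pi the one-sided limits are φ(-pi^-) = 6 and φ(-pi^+) = 5.
By Dirichlet's theorem the series converges to their average, [(6) + (5)]/2 = 11/2.

11/2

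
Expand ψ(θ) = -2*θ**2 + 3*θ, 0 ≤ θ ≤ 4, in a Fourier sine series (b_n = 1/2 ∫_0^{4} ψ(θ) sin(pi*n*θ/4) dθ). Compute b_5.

b_5 = 1/2 ∫_0^{4} (-2*θ**2 + 3*θ) sin(5*pi*θ/4) dθ.
Integrating by parts twice (tabular method), an antiderivative of (-2*θ**2 + 3*θ) sin(5*pi*θ/4) is 8*θ**2*cos(5*pi*θ/4)/(5*pi) - 64*θ*sin(5*pi*θ/4)/(25*pi**2) - 12*θ*cos(5*pi*θ/4)/(5*pi) + 48*sin(5*pi*θ/4)/(25*pi**2) - 256*cos(5*pi*θ/4)/(125*pi**3); evaluating from 0 to 4: ∫_{0}^{4} (-2*θ**2 + 3*θ) sin(5*pi*θ/4) dθ = (-16/pi + 256/(125*pi**3)) - (-256/(125*pi**3)) = -16/pi + 512/(125*pi**3).
Hence b_5 = (1/2)·(-16/pi + 512/(125*pi**3)) = -8/pi + 256/(125*pi**3).

-8/pi + 256/(125*pi**3)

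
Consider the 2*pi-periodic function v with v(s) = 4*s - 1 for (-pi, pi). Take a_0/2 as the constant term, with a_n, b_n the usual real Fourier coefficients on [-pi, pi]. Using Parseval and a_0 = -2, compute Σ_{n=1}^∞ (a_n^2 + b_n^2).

Parseval: a_0^2/2 + Σ_{n≥1} (a_n^2+b_n^2) = 1/pi ∫_{-pi}^{pi} v(s)^2 ds = 2 + 32*pi**2/3.
Subtract a_0^2/2 = 2: Σ (a_n^2+b_n^2) = 32*pi**2/3.

32*pi**2/3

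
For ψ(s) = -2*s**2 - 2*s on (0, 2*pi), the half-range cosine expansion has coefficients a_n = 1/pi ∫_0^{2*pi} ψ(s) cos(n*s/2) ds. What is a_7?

16*(1 + 2*pi)/(49*pi)

a_7 = 1/pi ∫_0^{2*pi} (-2*s**2 - 2*s) cos(7*s/2) ds.
Integrating by parts twice (tabular method), an antiderivative of (-2*s**2 - 2*s) cos(7*s/2) is -4*s**2*sin(7*s/2)/7 - 4*s*sin(7*s/2)/7 - 16*s*cos(7*s/2)/49 + 32*sin(7*s/2)/343 - 8*cos(7*s/2)/49; evaluating from 0 to 2*pi: ∫_{0}^{2*pi} (-2*s**2 - 2*s) cos(7*s/2) ds = (8/49 + 32*pi/49) - (-8/49) = 16/49 + 32*pi/49.
Hence a_7 = (1/pi)·(16/49 + 32*pi/49) = 16*(1 + 2*pi)/(49*pi).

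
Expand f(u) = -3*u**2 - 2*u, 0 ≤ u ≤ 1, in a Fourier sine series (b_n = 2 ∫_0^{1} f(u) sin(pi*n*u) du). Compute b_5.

-2/pi + 24/(125*pi**3)

b_5 = 2 ∫_0^{1} (-3*u**2 - 2*u) sin(5*pi*u) du.
Integrating by parts twice (tabular method), an antiderivative of (-3*u**2 - 2*u) sin(5*pi*u) is 3*u**2*cos(5*pi*u)/(5*pi) - 6*u*sin(5*pi*u)/(25*pi**2) + 2*u*cos(5*pi*u)/(5*pi) - 2*sin(5*pi*u)/(25*pi**2) - 6*cos(5*pi*u)/(125*pi**3); evaluating from 0 to 1: ∫_{0}^{1} (-3*u**2 - 2*u) sin(5*pi*u) du = ((6/125 - pi**2)/pi**3) - (-6/(125*pi**3)) = (12/125 - pi**2)/pi**3.
Hence b_5 = 2·((12/125 - pi**2)/pi**3) = -2/pi + 24/(125*pi**3).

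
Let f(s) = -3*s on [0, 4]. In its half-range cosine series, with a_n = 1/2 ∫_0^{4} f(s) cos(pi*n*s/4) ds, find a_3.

16/(3*pi**2)

a_3 = 1/2 ∫_0^{4} (-3*s) cos(3*pi*s/4) ds.
Integrating by parts (boundary term plus one more integral), an antiderivative of (-3*s) cos(3*pi*s/4) is -4*s*sin(3*pi*s/4)/pi - 16*cos(3*pi*s/4)/(3*pi**2); evaluating from 0 to 4: ∫_{0}^{4} (-3*s) cos(3*pi*s/4) ds = (16/(3*pi**2)) - (-16/(3*pi**2)) = 32/(3*pi**2).
Hence a_3 = (1/2)·(32/(3*pi**2)) = 16/(3*pi**2).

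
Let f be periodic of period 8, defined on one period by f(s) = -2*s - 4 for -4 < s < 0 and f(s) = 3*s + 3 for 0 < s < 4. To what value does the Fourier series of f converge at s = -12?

s = -12 differs from s = 4 by -2 full period(s), and the series is 8-periodic.
At s = 4 the one-sided limits are f(4^-) = 15 and f(4^+) = 4.
By Dirichlet's theorem the series converges to their average, [(15) + (4)]/2 = 19/2.

19/2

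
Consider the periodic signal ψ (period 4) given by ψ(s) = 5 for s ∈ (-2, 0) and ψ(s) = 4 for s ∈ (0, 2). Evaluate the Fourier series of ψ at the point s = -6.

s = -6 differs from s = 2 by -2 full period(s), and the series is 4-periodic.
At s = 2 the one-sided limits are ψ(2^-) = 4 and ψ(2^+) = 5.
By Dirichlet's theorem the series converges to their average, [(4) + (5)]/2 = 9/2.

9/2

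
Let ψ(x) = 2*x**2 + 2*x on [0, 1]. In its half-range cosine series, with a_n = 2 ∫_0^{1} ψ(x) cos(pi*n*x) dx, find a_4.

1/(2*pi**2)

a_4 = 2 ∫_0^{1} (2*x**2 + 2*x) cos(4*pi*x) dx.
Integrating by parts twice (tabular method), an antiderivative of (2*x**2 + 2*x) cos(4*pi*x) is x**2*sin(4*pi*x)/(2*pi) + x*sin(4*pi*x)/(2*pi) + x*cos(4*pi*x)/(4*pi**2) - sin(4*pi*x)/(16*pi**3) + cos(4*pi*x)/(8*pi**2); evaluating from 0 to 1: ∫_{0}^{1} (2*x**2 + 2*x) cos(4*pi*x) dx = (3/(8*pi**2)) - (1/(8*pi**2)) = 1/(4*pi**2).
Hence a_4 = 2·(1/(4*pi**2)) = 1/(2*pi**2).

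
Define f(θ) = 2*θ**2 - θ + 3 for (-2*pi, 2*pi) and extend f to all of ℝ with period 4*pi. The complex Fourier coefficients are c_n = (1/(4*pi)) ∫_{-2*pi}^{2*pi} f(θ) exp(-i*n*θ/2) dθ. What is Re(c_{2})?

4

Since f is real-valued, Re(c_{2}) = (1/(4*pi)) ∫_{-2*pi}^{2*pi} f(θ) cos(θ) dθ = a_{2}/2.
Integrating by parts twice (tabular method), an antiderivative of (2*θ**2 - θ + 3) cos(θ) is 2*θ**2*sin(θ) - θ*sin(θ) + 4*θ*cos(θ) - sin(θ) - cos(θ); evaluating from -2*pi to 2*pi: ∫_{-2*pi}^{2*pi} (2*θ**2 - θ + 3) cos(θ) dθ = (-1 + 8*pi) - (-8*pi - 1) = 16*pi.
Hence Re(c_{2}) = (1/(4*pi))·(16*pi) = 4.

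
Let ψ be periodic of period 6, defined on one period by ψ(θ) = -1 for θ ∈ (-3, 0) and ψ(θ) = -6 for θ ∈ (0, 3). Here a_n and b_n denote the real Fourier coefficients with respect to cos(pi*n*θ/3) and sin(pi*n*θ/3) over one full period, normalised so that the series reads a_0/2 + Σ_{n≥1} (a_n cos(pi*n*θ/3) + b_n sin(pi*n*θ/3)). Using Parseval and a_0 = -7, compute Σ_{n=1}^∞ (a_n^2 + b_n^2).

25/2

Parseval: a_0^2/2 + Σ_{n≥1} (a_n^2+b_n^2) = 1/3 ∫_{-3}^{3} ψ(θ)^2 dθ = 37.
Subtract a_0^2/2 = 49/2: Σ (a_n^2+b_n^2) = 25/2.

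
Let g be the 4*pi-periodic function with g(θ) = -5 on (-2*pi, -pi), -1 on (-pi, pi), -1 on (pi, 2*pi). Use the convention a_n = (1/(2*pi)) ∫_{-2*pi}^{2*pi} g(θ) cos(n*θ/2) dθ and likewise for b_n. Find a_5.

a_5 = (1/(2*pi)) ∫_{-2*pi}^{2*pi} g(θ) cos(5*θ/2) dθ.
Split the integral at the breakpoints.
Directly, an antiderivative of (-5) cos(5*θ/2) is -2*sin(5*θ/2); evaluating from -2*pi to -pi: ∫_{-2*pi}^{-pi} (-5) cos(5*θ/2) dθ = (2) - (0) = 2.
Directly, an antiderivative of (-1) cos(5*θ/2) is -2*sin(5*θ/2)/5; evaluating from -pi to pi: ∫_{-pi}^{pi} (-1) cos(5*θ/2) dθ = (-2/5) - (2/5) = -4/5.
Directly, an antiderivative of (-1) cos(5*θ/2) is -2*sin(5*θ/2)/5; evaluating from pi to 2*pi: ∫_{pi}^{2*pi} (-1) cos(5*θ/2) dθ = (0) - (-2/5) = 2/5.
Summing the pieces and multiplying by (1/(2*pi)) gives a_5 = 4/(5*pi).

4/(5*pi)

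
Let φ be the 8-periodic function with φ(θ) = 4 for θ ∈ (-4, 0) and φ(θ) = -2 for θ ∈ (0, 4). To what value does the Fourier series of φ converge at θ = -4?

At θ = -4 the one-sided limits are φ(-4^-) = -2 and φ(-4^+) = 4.
By Dirichlet's theorem the series converges to their average, [(-2) + (4)]/2 = 1.

1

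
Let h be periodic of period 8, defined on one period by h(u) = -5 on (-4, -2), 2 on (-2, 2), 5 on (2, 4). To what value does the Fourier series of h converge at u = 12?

u = 12 differs from u = -4 by 2 full period(s), and the series is 8-periodic.
At u = -4 the one-sided limits are h(-4^-) = 5 and h(-4^+) = -5.
By Dirichlet's theorem the series converges to their average, [(5) + (-5)]/2 = 0.

0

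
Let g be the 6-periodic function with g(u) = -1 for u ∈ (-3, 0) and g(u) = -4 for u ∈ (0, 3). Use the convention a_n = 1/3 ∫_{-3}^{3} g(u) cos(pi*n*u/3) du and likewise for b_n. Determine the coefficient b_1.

-6/pi

b_1 = 1/3 ∫_{-3}^{3} g(u) sin(pi*u/3) du.
Split the integral at the breakpoints.
Directly, an antiderivative of (-1) sin(pi*u/3) is 3*cos(pi*u/3)/pi; evaluating from -3 to 0: ∫_{-3}^{0} (-1) sin(pi*u/3) du = (3/pi) - (-3/pi) = 6/pi.
Directly, an antiderivative of (-4) sin(pi*u/3) is 12*cos(pi*u/3)/pi; evaluating from 0 to 3: ∫_{0}^{3} (-4) sin(pi*u/3) du = (-12/pi) - (12/pi) = -24/pi.
Summing the pieces and multiplying by (1/3) gives b_1 = -6/pi.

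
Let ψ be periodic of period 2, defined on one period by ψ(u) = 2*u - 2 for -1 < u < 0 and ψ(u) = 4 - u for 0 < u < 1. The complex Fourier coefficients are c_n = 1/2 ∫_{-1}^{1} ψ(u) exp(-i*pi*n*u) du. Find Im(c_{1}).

-13/(2*pi)

Since ψ is real-valued, Im(c_{1}) = -1/2 ∫_{-1}^{1} ψ(u) sin(pi*u) du = -b_{1}/2.
Split the integral at the breakpoints.
Integrating by parts (boundary term plus one more integral), an antiderivative of (2*u - 2) sin(pi*u) is -2*u*cos(pi*u)/pi + 2*sin(pi*u)/pi**2 + 2*cos(pi*u)/pi; evaluating from -1 to 0: ∫_{-1}^{0} (2*u - 2) sin(pi*u) du = (2/pi) - (-4/pi) = 6/pi.
Integrating by parts (boundary term plus one more integral), an antiderivative of (4 - u) sin(pi*u) is u*cos(pi*u)/pi - sin(pi*u)/pi**2 - 4*cos(pi*u)/pi; evaluating from 0 to 1: ∫_{0}^{1} (4 - u) sin(pi*u) du = (3/pi) - (-4/pi) = 7/pi.
So ∫_{-1}^{1} ψ(u) sin(pi*u) du = 13/pi.
Hence Im(c_{1}) = (-1/2)·(13/pi) = -13/(2*pi).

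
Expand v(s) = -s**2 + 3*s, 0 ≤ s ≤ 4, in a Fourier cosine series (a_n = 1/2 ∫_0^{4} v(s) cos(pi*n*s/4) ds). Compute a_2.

-16/pi**2

a_2 = 1/2 ∫_0^{4} (-s**2 + 3*s) cos(pi*s/2) ds.
Integrating by parts twice (tabular method), an antiderivative of (-s**2 + 3*s) cos(pi*s/2) is -2*s**2*sin(pi*s/2)/pi + 6*s*sin(pi*s/2)/pi - 8*s*cos(pi*s/2)/pi**2 + 16*sin(pi*s/2)/pi**3 + 12*cos(pi*s/2)/pi**2; evaluating from 0 to 4: ∫_{0}^{4} (-s**2 + 3*s) cos(pi*s/2) ds = (-20/pi**2) - (12/pi**2) = -32/pi**2.
Hence a_2 = (1/2)·(-32/pi**2) = -16/pi**2.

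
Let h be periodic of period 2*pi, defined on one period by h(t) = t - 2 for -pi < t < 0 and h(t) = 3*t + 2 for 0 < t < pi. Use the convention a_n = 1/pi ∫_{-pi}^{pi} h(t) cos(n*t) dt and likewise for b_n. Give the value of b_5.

b_5 = 1/pi ∫_{-pi}^{pi} h(t) sin(5*t) dt.
Split the integral at the breakpoints.
Integrating by parts (boundary term plus one more integral), an antiderivative of (t - 2) sin(5*t) is -t*cos(5*t)/5 + sin(5*t)/25 + 2*cos(5*t)/5; evaluating from -pi to 0: ∫_{-pi}^{0} (t - 2) sin(5*t) dt = (2/5) - (-pi/5 - 2/5) = pi/5 + 4/5.
Integrating by parts (boundary term plus one more integral), an antiderivative of (3*t + 2) sin(5*t) is -3*t*cos(5*t)/5 + 3*sin(5*t)/25 - 2*cos(5*t)/5; evaluating from 0 to pi: ∫_{0}^{pi} (3*t + 2) sin(5*t) dt = (2/5 + 3*pi/5) - (-2/5) = 4/5 + 3*pi/5.
Summing the pieces and multiplying by (1/pi) gives b_5 = 4*(2 + pi)/(5*pi).

4*(2 + pi)/(5*pi)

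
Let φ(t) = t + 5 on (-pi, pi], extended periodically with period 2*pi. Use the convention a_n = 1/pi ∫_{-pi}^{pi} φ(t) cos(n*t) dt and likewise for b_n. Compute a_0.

a_0 = 1/pi ∫_{-pi}^{pi} φ(t) dt = 1/pi · (10*pi) = 10.

10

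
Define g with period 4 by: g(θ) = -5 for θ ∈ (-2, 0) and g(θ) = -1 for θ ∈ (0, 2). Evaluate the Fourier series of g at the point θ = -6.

-3

θ = -6 differs from θ = 2 by -2 full period(s), and the series is 4-periodic.
At θ = 2 the one-sided limits are g(2^-) = -1 and g(2^+) = -5.
By Dirichlet's theorem the series converges to their average, [(-1) + (-5)]/2 = -3.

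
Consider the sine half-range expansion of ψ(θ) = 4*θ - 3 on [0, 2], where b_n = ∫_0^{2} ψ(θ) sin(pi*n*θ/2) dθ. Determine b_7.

b_7 = ∫_0^{2} (4*θ - 3) sin(7*pi*θ/2) dθ.
Integrating by parts (boundary term plus one more integral), an antiderivative of (4*θ - 3) sin(7*pi*θ/2) is -8*θ*cos(7*pi*θ/2)/(7*pi) + 16*sin(7*pi*θ/2)/(49*pi**2) + 6*cos(7*pi*θ/2)/(7*pi); evaluating from 0 to 2: ∫_{0}^{2} (4*θ - 3) sin(7*pi*θ/2) dθ = (10/(7*pi)) - (6/(7*pi)) = 4/(7*pi).
Hence b_7 = 4/(7*pi).

4/(7*pi)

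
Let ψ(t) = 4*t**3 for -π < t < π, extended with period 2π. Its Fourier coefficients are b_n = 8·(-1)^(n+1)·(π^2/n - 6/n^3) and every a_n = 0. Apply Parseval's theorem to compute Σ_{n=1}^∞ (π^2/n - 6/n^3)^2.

Parseval: Σ b_n^2 = (1/π) ∫_{-π}^{π} ψ(t)^2 dt = 32*pi**6/7.
b_n^2 = 64·(π^2/n - 6/n^3)^2, so the sum equals (32*pi**6/7)/64 = pi**6/14.

pi**6/14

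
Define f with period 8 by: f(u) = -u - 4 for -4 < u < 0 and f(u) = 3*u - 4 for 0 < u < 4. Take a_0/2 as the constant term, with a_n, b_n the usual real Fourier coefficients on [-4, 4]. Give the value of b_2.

-4/pi

b_2 = 1/4 ∫_{-4}^{4} f(u) sin(pi*u/2) du.
Split the integral at the breakpoints.
Integrating by parts (boundary term plus one more integral), an antiderivative of (-u - 4) sin(pi*u/2) is 2*u*cos(pi*u/2)/pi - 4*sin(pi*u/2)/pi**2 + 8*cos(pi*u/2)/pi; evaluating from -4 to 0: ∫_{-4}^{0} (-u - 4) sin(pi*u/2) du = (8/pi) - (0) = 8/pi.
Integrating by parts (boundary term plus one more integral), an antiderivative of (3*u - 4) sin(pi*u/2) is -6*u*cos(pi*u/2)/pi + 12*sin(pi*u/2)/pi**2 + 8*cos(pi*u/2)/pi; evaluating from 0 to 4: ∫_{0}^{4} (3*u - 4) sin(pi*u/2) du = (-16/pi) - (8/pi) = -24/pi.
Summing the pieces and multiplying by (1/4) gives b_2 = -4/pi.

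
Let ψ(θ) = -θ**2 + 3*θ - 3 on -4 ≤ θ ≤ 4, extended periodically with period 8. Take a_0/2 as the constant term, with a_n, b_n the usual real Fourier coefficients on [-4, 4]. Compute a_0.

a_0 = 1/4 ∫_{-4}^{4} ψ(θ) dθ = 1/4 · (-200/3) = -50/3.

-50/3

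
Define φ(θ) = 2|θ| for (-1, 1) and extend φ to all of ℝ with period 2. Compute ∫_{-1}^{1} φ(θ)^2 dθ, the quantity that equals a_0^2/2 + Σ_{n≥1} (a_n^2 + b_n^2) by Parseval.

∫_{-1}^{1} φ(θ)^2 dθ = 8/3.

8/3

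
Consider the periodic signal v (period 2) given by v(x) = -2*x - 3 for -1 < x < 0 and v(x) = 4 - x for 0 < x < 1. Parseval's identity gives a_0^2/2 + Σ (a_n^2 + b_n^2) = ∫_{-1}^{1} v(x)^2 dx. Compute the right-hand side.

50/3

∫_{-1}^{1} v(x)^2 dx = 50/3.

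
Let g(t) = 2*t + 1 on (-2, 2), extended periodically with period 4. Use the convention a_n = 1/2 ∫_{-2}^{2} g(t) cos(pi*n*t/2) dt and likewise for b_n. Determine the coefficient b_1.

8/pi

b_1 = 1/2 ∫_{-2}^{2} g(t) sin(pi*t/2) dt.
Integrating by parts (boundary term plus one more integral), an antiderivative of (2*t + 1) sin(pi*t/2) is -4*t*cos(pi*t/2)/pi + 8*sin(pi*t/2)/pi**2 - 2*cos(pi*t/2)/pi; evaluating from -2 to 2: ∫_{-2}^{2} (2*t + 1) sin(pi*t/2) dt = (10/pi) - (-6/pi) = 16/pi.
Hence b_1 = (1/2)·(16/pi) = 8/pi.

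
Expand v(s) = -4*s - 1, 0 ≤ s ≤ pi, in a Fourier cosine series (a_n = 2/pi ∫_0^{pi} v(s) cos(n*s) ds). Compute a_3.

a_3 = 2/pi ∫_0^{pi} (-4*s - 1) cos(3*s) ds.
Integrating by parts (boundary term plus one more integral), an antiderivative of (-4*s - 1) cos(3*s) is -4*s*sin(3*s)/3 - sin(3*s)/3 - 4*cos(3*s)/9; evaluating from 0 to pi: ∫_{0}^{pi} (-4*s - 1) cos(3*s) ds = (4/9) - (-4/9) = 8/9.
Hence a_3 = (2/pi)·(8/9) = 16/(9*pi).

16/(9*pi)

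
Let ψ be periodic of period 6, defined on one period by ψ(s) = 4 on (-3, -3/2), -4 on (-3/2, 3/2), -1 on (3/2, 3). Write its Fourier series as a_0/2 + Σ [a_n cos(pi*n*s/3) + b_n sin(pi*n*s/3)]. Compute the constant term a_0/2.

a_0 = 1/3 ∫_{-3}^{3} ψ(s) ds = 1/3 · (-15/2) = -5/2.
So the constant term a_0/2 = -5/4.

-5/4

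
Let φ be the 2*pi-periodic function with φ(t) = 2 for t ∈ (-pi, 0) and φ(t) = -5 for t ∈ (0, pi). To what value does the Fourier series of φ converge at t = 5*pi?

t = 5*pi differs from t = pi by 2 full period(s), and the series is 2*pi-periodic.
At t = pi the one-sided limits are φ(pi^-) = -5 and φ(pi^+) = 2.
By Dirichlet's theorem the series converges to their average, [(-5) + (2)]/2 = -3/2.

-3/2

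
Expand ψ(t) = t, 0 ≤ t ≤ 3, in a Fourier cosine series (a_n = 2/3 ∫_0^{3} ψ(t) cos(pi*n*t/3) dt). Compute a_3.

-4/(3*pi**2)

a_3 = 2/3 ∫_0^{3} (t) cos(pi*t) dt.
Integrating by parts (boundary term plus one more integral), an antiderivative of (t) cos(pi*t) is t*sin(pi*t)/pi + cos(pi*t)/pi**2; evaluating from 0 to 3: ∫_{0}^{3} (t) cos(pi*t) dt = (-1/pi**2) - (pi**(-2)) = -2/pi**2.
Hence a_3 = (2/3)·(-2/pi**2) = -4/(3*pi**2).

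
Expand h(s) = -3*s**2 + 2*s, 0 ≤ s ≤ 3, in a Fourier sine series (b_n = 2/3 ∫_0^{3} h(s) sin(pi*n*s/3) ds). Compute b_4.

21/(2*pi)

b_4 = 2/3 ∫_0^{3} (-3*s**2 + 2*s) sin(4*pi*s/3) ds.
Integrating by parts twice (tabular method), an antiderivative of (-3*s**2 + 2*s) sin(4*pi*s/3) is 9*s**2*cos(4*pi*s/3)/(4*pi) - 27*s*sin(4*pi*s/3)/(8*pi**2) - 3*s*cos(4*pi*s/3)/(2*pi) + 9*sin(4*pi*s/3)/(8*pi**2) - 81*cos(4*pi*s/3)/(32*pi**3); evaluating from 0 to 3: ∫_{0}^{3} (-3*s**2 + 2*s) sin(4*pi*s/3) ds = (9*(-9 + 56*pi**2)/(32*pi**3)) - (-81/(32*pi**3)) = 63/(4*pi).
Hence b_4 = (2/3)·(63/(4*pi)) = 21/(2*pi).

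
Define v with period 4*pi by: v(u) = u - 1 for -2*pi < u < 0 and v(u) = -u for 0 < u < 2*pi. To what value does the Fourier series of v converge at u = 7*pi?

u = 7*pi differs from u = -pi by 2 full period(s), and the series is 4*pi-periodic.
v is continuous at u = -pi with value -pi - 1, so the series converges to -pi - 1 there.

-pi - 1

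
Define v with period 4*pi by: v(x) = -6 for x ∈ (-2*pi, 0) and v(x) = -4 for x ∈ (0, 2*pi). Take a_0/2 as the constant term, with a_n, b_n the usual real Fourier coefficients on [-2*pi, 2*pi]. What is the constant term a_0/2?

a_0 = (1/(2*pi)) ∫_{-2*pi}^{2*pi} v(x) dx = (1/(2*pi)) · (-20*pi) = -10.
So the constant term a_0/2 = -5.

-5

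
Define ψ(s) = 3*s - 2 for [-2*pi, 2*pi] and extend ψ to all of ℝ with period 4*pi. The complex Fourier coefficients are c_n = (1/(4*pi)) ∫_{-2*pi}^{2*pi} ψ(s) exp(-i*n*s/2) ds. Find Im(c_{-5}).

Since ψ is real-valued, Im(c_{-5}) = -(1/(4*pi)) ∫_{-2*pi}^{2*pi} ψ(s) sin(-5*s/2) ds = b_{5}/2.
Integrating by parts (boundary term plus one more integral), an antiderivative of (3*s - 2) sin(-5*s/2) is 6*s*cos(5*s/2)/5 - 12*sin(5*s/2)/25 - 4*cos(5*s/2)/5; evaluating from -2*pi to 2*pi: ∫_{-2*pi}^{2*pi} (3*s - 2) sin(-5*s/2) ds = (4/5 - 12*pi/5) - (4/5 + 12*pi/5) = -24*pi/5.
Hence Im(c_{-5}) = (-1/(4*pi))·(-24*pi/5) = 6/5.

6/5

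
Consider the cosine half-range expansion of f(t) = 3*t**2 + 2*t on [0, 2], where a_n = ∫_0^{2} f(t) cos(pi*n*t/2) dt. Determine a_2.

12/pi**2

a_2 = ∫_0^{2} (3*t**2 + 2*t) cos(pi*t) dt.
Integrating by parts twice (tabular method), an antiderivative of (3*t**2 + 2*t) cos(pi*t) is 3*t**2*sin(pi*t)/pi + 2*t*sin(pi*t)/pi + 6*t*cos(pi*t)/pi**2 - 6*sin(pi*t)/pi**3 + 2*cos(pi*t)/pi**2; evaluating from 0 to 2: ∫_{0}^{2} (3*t**2 + 2*t) cos(pi*t) dt = (14/pi**2) - (2/pi**2) = 12/pi**2.
Hence a_2 = 12/pi**2.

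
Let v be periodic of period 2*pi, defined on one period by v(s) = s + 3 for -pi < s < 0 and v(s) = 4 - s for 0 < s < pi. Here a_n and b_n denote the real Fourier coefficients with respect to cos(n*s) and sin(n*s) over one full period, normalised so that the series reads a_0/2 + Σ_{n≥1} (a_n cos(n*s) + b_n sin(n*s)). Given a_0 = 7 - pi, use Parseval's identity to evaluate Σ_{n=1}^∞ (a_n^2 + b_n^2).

Parseval: a_0^2/2 + Σ_{n≥1} (a_n^2+b_n^2) = 1/pi ∫_{-pi}^{pi} v(s)^2 ds = -7*pi + 2*pi**2/3 + 25.
Subtract a_0^2/2 = (7 - pi)**2/2: Σ (a_n^2+b_n^2) = 1/2 + pi**2/6.

1/2 + pi**2/6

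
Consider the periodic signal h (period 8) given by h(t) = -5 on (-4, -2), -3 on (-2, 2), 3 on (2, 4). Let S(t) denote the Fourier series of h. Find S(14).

t = 14 differs from t = -2 by 2 full period(s), and the series is 8-periodic.
At t = -2 the one-sided limits are h(-2^-) = -5 and h(-2^+) = -3.
By Dirichlet's theorem the series converges to their average, [(-5) + (-3)]/2 = -4.

-4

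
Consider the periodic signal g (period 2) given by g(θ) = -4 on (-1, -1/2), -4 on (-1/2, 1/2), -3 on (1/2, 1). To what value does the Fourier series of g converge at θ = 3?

-7/2

θ = 3 differs from θ = -1 by 2 full period(s), and the series is 2-periodic.
At θ = -1 the one-sided limits are g(-1^-) = -3 and g(-1^+) = -4.
By Dirichlet's theorem the series converges to their average, [(-3) + (-4)]/2 = -7/2.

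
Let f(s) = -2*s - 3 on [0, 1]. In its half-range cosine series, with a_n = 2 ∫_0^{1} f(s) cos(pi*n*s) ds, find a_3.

8/(9*pi**2)

a_3 = 2 ∫_0^{1} (-2*s - 3) cos(3*pi*s) ds.
Integrating by parts (boundary term plus one more integral), an antiderivative of (-2*s - 3) cos(3*pi*s) is -2*s*sin(3*pi*s)/(3*pi) - sin(3*pi*s)/pi - 2*cos(3*pi*s)/(9*pi**2); evaluating from 0 to 1: ∫_{0}^{1} (-2*s - 3) cos(3*pi*s) ds = (2/(9*pi**2)) - (-2/(9*pi**2)) = 4/(9*pi**2).
Hence a_3 = 2·(4/(9*pi**2)) = 8/(9*pi**2).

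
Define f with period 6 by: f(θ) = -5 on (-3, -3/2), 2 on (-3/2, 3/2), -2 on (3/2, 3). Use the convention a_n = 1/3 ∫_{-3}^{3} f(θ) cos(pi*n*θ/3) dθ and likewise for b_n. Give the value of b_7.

3/(7*pi)

b_7 = 1/3 ∫_{-3}^{3} f(θ) sin(7*pi*θ/3) dθ.
Split the integral at the breakpoints.
Directly, an antiderivative of (-5) sin(7*pi*θ/3) is 15*cos(7*pi*θ/3)/(7*pi); evaluating from -3 to -3/2: ∫_{-3}^{-3/2} (-5) sin(7*pi*θ/3) dθ = (0) - (-15/(7*pi)) = 15/(7*pi).
Directly, an antiderivative of (2) sin(7*pi*θ/3) is -6*cos(7*pi*θ/3)/(7*pi); evaluating from -3/2 to 3/2: ∫_{-3/2}^{3/2} (2) sin(7*pi*θ/3) dθ = (0) - (0) = 0.
Directly, an antiderivative of (-2) sin(7*pi*θ/3) is 6*cos(7*pi*θ/3)/(7*pi); evaluating from 3/2 to 3: ∫_{3/2}^{3} (-2) sin(7*pi*θ/3) dθ = (-6/(7*pi)) - (0) = -6/(7*pi).
Summing the pieces and multiplying by (1/3) gives b_7 = 3/(7*pi).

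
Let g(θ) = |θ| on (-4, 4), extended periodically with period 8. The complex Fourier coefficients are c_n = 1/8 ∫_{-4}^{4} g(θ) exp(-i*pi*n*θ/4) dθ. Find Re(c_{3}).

Since g is real-valued, Re(c_{3}) = 1/8 ∫_{-4}^{4} g(θ) cos(3*pi*θ/4) dθ = a_{3}/2.
g is even and cos(3*pi*θ/4) is even, so the integrand is even: ∫_{-4}^{4} g(θ) cos(3*pi*θ/4) dθ = 2∫_0^{4} g(θ) cos(3*pi*θ/4) dθ.
Integrating by parts (boundary term plus one more integral), an antiderivative of (θ) cos(3*pi*θ/4) is 4*θ*sin(3*pi*θ/4)/(3*pi) + 16*cos(3*pi*θ/4)/(9*pi**2); evaluating from 0 to 4: ∫_{0}^{4} (θ) cos(3*pi*θ/4) dθ = (-16/(9*pi**2)) - (16/(9*pi**2)) = -32/(9*pi**2).
So ∫_{-4}^{4} g(θ) cos(3*pi*θ/4) dθ = -64/(9*pi**2).
Hence Re(c_{3}) = (1/8)·(-64/(9*pi**2)) = -8/(9*pi**2).

-8/(9*pi**2)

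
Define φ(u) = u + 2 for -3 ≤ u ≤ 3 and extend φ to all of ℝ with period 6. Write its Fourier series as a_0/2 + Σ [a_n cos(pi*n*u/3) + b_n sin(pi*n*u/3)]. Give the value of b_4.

-3/(2*pi)

b_4 = 1/3 ∫_{-3}^{3} φ(u) sin(4*pi*u/3) du.
Integrating by parts (boundary term plus one more integral), an antiderivative of (u + 2) sin(4*pi*u/3) is -3*u*cos(4*pi*u/3)/(4*pi) + 9*sin(4*pi*u/3)/(16*pi**2) - 3*cos(4*pi*u/3)/(2*pi); evaluating from -3 to 3: ∫_{-3}^{3} (u + 2) sin(4*pi*u/3) du = (-15/(4*pi)) - (3/(4*pi)) = -9/(2*pi).
Hence b_4 = (1/3)·(-9/(2*pi)) = -3/(2*pi).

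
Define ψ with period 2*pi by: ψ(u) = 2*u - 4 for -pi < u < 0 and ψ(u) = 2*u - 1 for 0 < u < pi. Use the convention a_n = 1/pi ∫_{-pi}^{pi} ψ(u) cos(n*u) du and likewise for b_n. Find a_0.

-5

a_0 = 1/pi ∫_{-pi}^{pi} ψ(u) du = 1/pi · (-5*pi) = -5.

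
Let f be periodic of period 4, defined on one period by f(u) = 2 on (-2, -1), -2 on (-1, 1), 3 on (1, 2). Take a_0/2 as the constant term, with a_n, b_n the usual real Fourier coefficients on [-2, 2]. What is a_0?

1/2

a_0 = 1/2 ∫_{-2}^{2} f(u) du = 1/2 · (1) = 1/2.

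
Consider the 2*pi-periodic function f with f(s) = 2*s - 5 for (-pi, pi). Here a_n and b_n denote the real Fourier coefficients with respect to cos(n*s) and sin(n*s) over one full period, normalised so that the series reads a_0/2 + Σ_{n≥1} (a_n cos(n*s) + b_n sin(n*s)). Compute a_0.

a_0 = 1/pi ∫_{-pi}^{pi} f(s) ds = 1/pi · (-10*pi) = -10.

-10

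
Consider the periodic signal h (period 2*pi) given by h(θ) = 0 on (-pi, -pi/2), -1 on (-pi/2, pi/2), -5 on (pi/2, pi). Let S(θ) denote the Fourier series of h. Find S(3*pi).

-5/2

θ = 3*pi differs from θ = pi by 1 full period(s), and the series is 2*pi-periodic.
At θ = pi the one-sided limits are h(pi^-) = -5 and h(pi^+) = 0.
By Dirichlet's theorem the series converges to their average, [(-5) + (0)]/2 = -5/2.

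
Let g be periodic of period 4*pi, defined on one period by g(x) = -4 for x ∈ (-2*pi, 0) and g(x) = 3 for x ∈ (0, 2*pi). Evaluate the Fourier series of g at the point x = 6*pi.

x = 6*pi differs from x = 2*pi by 1 full period(s), and the series is 4*pi-periodic.
At x = 2*pi the one-sided limits are g(2*pi^-) = 3 and g(2*pi^+) = -4.
By Dirichlet's theorem the series converges to their average, [(3) + (-4)]/2 = -1/2.

-1/2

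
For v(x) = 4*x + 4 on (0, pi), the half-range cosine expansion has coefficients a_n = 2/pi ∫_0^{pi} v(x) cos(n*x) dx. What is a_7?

a_7 = 2/pi ∫_0^{pi} (4*x + 4) cos(7*x) dx.
Integrating by parts (boundary term plus one more integral), an antiderivative of (4*x + 4) cos(7*x) is 4*x*sin(7*x)/7 + 4*sin(7*x)/7 + 4*cos(7*x)/49; evaluating from 0 to pi: ∫_{0}^{pi} (4*x + 4) cos(7*x) dx = (-4/49) - (4/49) = -8/49.
Hence a_7 = (2/pi)·(-8/49) = -16/(49*pi).

-16/(49*pi)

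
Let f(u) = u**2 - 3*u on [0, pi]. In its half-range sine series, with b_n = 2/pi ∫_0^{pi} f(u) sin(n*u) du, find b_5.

b_5 = 2/pi ∫_0^{pi} (u**2 - 3*u) sin(5*u) du.
Integrating by parts twice (tabular method), an antiderivative of (u**2 - 3*u) sin(5*u) is -u**2*cos(5*u)/5 + 2*u*sin(5*u)/25 + 3*u*cos(5*u)/5 - 3*sin(5*u)/25 + 2*cos(5*u)/125; evaluating from 0 to pi: ∫_{0}^{pi} (u**2 - 3*u) sin(5*u) du = (-3*pi/5 - 2/125 + pi**2/5) - (2/125) = -3*pi/5 - 4/125 + pi**2/5.
Hence b_5 = (2/pi)·(-3*pi/5 - 4/125 + pi**2/5) = 2*(-75*pi - 4 + 25*pi**2)/(125*pi).

2*(-75*pi - 4 + 25*pi**2)/(125*pi)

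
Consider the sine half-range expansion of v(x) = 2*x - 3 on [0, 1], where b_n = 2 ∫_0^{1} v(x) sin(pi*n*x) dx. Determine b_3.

b_3 = 2 ∫_0^{1} (2*x - 3) sin(3*pi*x) dx.
Integrating by parts (boundary term plus one more integral), an antiderivative of (2*x - 3) sin(3*pi*x) is -2*x*cos(3*pi*x)/(3*pi) + 2*sin(3*pi*x)/(9*pi**2) + cos(3*pi*x)/pi; evaluating from 0 to 1: ∫_{0}^{1} (2*x - 3) sin(3*pi*x) dx = (-1/(3*pi)) - (1/pi) = -4/(3*pi).
Hence b_3 = 2·(-4/(3*pi)) = -8/(3*pi).

-8/(3*pi)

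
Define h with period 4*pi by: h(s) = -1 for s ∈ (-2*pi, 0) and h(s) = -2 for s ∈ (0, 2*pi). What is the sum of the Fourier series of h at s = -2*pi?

At s = -2*pi the one-sided limits are h(-2*pi^-) = -2 and h(-2*pi^+) = -1.
By Dirichlet's theorem the series converges to their average, [(-2) + (-1)]/2 = -3/2.

-3/2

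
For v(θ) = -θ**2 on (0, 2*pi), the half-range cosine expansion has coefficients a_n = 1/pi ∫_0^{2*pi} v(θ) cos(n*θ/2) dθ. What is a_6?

a_6 = 1/pi ∫_0^{2*pi} (-θ**2) cos(3*θ) dθ.
Integrating by parts twice (tabular method), an antiderivative of (-θ**2) cos(3*θ) is -θ**2*sin(3*θ)/3 - 2*θ*cos(3*θ)/9 + 2*sin(3*θ)/27; evaluating from 0 to 2*pi: ∫_{0}^{2*pi} (-θ**2) cos(3*θ) dθ = (-4*pi/9) - (0) = -4*pi/9.
Hence a_6 = (1/pi)·(-4*pi/9) = -4/9.

-4/9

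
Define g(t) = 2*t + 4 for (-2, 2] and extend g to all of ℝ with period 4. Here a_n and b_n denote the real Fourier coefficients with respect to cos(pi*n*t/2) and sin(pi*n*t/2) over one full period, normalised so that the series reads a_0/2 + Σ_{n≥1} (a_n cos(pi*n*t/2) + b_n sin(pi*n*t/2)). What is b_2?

-4/pi

b_2 = 1/2 ∫_{-2}^{2} g(t) sin(pi*t) dt.
Integrating by parts (boundary term plus one more integral), an antiderivative of (2*t + 4) sin(pi*t) is -2*t*cos(pi*t)/pi + 2*sin(pi*t)/pi**2 - 4*cos(pi*t)/pi; evaluating from -2 to 2: ∫_{-2}^{2} (2*t + 4) sin(pi*t) dt = (-8/pi) - (0) = -8/pi.
Hence b_2 = (1/2)·(-8/pi) = -4/pi.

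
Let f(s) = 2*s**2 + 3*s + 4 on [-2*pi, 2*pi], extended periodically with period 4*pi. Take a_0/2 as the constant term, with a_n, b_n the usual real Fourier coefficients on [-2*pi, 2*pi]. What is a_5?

a_5 = (1/(2*pi)) ∫_{-2*pi}^{2*pi} f(s) cos(5*s/2) ds.
Integrating by parts twice (tabular method), an antiderivative of (2*s**2 + 3*s + 4) cos(5*s/2) is 4*s**2*sin(5*s/2)/5 + 6*s*sin(5*s/2)/5 + 16*s*cos(5*s/2)/25 + 168*sin(5*s/2)/125 + 12*cos(5*s/2)/25; evaluating from -2*pi to 2*pi: ∫_{-2*pi}^{2*pi} (2*s**2 + 3*s + 4) cos(5*s/2) ds = (-32*pi/25 - 12/25) - (-12/25 + 32*pi/25) = -64*pi/25.
Hence a_5 = (1/(2*pi))·(-64*pi/25) = -32/25.

-32/25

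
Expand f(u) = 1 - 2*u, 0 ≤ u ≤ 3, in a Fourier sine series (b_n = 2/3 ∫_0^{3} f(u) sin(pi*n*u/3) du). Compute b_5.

-8/(5*pi)

b_5 = 2/3 ∫_0^{3} (1 - 2*u) sin(5*pi*u/3) du.
Integrating by parts (boundary term plus one more integral), an antiderivative of (1 - 2*u) sin(5*pi*u/3) is 6*u*cos(5*pi*u/3)/(5*pi) - 18*sin(5*pi*u/3)/(25*pi**2) - 3*cos(5*pi*u/3)/(5*pi); evaluating from 0 to 3: ∫_{0}^{3} (1 - 2*u) sin(5*pi*u/3) du = (-3/pi) - (-3/(5*pi)) = -12/(5*pi).
Hence b_5 = (2/3)·(-12/(5*pi)) = -8/(5*pi).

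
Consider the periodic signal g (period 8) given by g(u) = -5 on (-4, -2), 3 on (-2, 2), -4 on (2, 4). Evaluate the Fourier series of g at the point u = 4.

-9/2

At u = 4 the one-sided limits are g(4^-) = -4 and g(4^+) = -5.
By Dirichlet's theorem the series converges to their average, [(-4) + (-5)]/2 = -9/2.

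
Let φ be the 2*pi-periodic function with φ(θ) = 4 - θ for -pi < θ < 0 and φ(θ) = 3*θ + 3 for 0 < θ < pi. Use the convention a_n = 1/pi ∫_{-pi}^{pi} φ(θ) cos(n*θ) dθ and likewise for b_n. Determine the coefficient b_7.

2*(-1 + pi)/(7*pi)

b_7 = 1/pi ∫_{-pi}^{pi} φ(θ) sin(7*θ) dθ.
Split the integral at the breakpoints.
Integrating by parts (boundary term plus one more integral), an antiderivative of (4 - θ) sin(7*θ) is θ*cos(7*θ)/7 - sin(7*θ)/49 - 4*cos(7*θ)/7; evaluating from -pi to 0: ∫_{-pi}^{0} (4 - θ) sin(7*θ) dθ = (-4/7) - (pi/7 + 4/7) = -8/7 - pi/7.
Integrating by parts (boundary term plus one more integral), an antiderivative of (3*θ + 3) sin(7*θ) is -3*θ*cos(7*θ)/7 + 3*sin(7*θ)/49 - 3*cos(7*θ)/7; evaluating from 0 to pi: ∫_{0}^{pi} (3*θ + 3) sin(7*θ) dθ = (3/7 + 3*pi/7) - (-3/7) = 6/7 + 3*pi/7.
Summing the pieces and multiplying by (1/pi) gives b_7 = 2*(-1 + pi)/(7*pi).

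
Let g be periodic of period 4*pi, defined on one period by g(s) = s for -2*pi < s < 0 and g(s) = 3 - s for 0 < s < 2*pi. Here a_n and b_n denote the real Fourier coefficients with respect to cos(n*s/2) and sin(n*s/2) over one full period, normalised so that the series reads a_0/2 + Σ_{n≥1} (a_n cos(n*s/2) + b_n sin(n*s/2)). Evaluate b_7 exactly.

b_7 = (1/(2*pi)) ∫_{-2*pi}^{2*pi} g(s) sin(7*s/2) ds.
Split the integral at the breakpoints.
Integrating by parts (boundary term plus one more integral), an antiderivative of (s) sin(7*s/2) is -2*s*cos(7*s/2)/7 + 4*sin(7*s/2)/49; evaluating from -2*pi to 0: ∫_{-2*pi}^{0} (s) sin(7*s/2) ds = (0) - (-4*pi/7) = 4*pi/7.
Integrating by parts (boundary term plus one more integral), an antiderivative of (3 - s) sin(7*s/2) is 2*s*cos(7*s/2)/7 - 4*sin(7*s/2)/49 - 6*cos(7*s/2)/7; evaluating from 0 to 2*pi: ∫_{0}^{2*pi} (3 - s) sin(7*s/2) ds = (6/7 - 4*pi/7) - (-6/7) = 12/7 - 4*pi/7.
Summing the pieces and multiplying by (1/(2*pi)) gives b_7 = 6/(7*pi).

6/(7*pi)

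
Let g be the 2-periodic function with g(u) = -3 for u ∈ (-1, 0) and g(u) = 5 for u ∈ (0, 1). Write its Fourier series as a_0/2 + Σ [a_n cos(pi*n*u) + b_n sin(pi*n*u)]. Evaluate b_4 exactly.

b_4 = ∫_{-1}^{1} g(u) sin(4*pi*u) du.
Split the integral at the breakpoints.
Directly, an antiderivative of (-3) sin(4*pi*u) is 3*cos(4*pi*u)/(4*pi); evaluating from -1 to 0: ∫_{-1}^{0} (-3) sin(4*pi*u) du = (3/(4*pi)) - (3/(4*pi)) = 0.
Directly, an antiderivative of (5) sin(4*pi*u) is -5*cos(4*pi*u)/(4*pi); evaluating from 0 to 1: ∫_{0}^{1} (5) sin(4*pi*u) du = (-5/(4*pi)) - (-5/(4*pi)) = 0.
Summing the pieces gives b_4 = 0.

0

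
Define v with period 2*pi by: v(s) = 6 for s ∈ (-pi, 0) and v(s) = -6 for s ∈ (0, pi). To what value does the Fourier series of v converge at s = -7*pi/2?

-6

s = -7*pi/2 differs from s = pi/2 by -2 full period(s), and the series is 2*pi-periodic.
v is continuous at s = pi/2 with value -6, so the series converges to -6 there.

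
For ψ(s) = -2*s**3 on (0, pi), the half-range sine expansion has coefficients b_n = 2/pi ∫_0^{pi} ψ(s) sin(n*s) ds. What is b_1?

24 - 4*pi**2

b_1 = 2/pi ∫_0^{pi} (-2*s**3) sin(s) ds.
Integrating by parts three times (tabular method), an antiderivative of (-2*s**3) sin(s) is 2*s**3*cos(s) - 6*s**2*sin(s) - 12*s*cos(s) + 12*sin(s); evaluating from 0 to pi: ∫_{0}^{pi} (-2*s**3) sin(s) ds = (2*pi*(6 - pi**2)) - (0) = 2*pi*(6 - pi**2).
Hence b_1 = (2/pi)·(2*pi*(6 - pi**2)) = 24 - 4*pi**2.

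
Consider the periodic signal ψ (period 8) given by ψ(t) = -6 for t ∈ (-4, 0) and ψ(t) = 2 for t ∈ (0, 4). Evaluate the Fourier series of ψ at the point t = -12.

-2

t = -12 differs from t = -4 by -1 full period(s), and the series is 8-periodic.
At t = -4 the one-sided limits are ψ(-4^-) = 2 and ψ(-4^+) = -6.
By Dirichlet's theorem the series converges to their average, [(2) + (-6)]/2 = -2.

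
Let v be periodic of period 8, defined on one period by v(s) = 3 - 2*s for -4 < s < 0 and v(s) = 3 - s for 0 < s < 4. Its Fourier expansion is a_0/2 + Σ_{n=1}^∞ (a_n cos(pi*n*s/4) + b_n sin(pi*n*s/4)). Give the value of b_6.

b_6 = 1/4 ∫_{-4}^{4} v(s) sin(3*pi*s/2) ds.
Split the integral at the breakpoints.
Integrating by parts (boundary term plus one more integral), an antiderivative of (3 - 2*s) sin(3*pi*s/2) is 4*s*cos(3*pi*s/2)/(3*pi) - 8*sin(3*pi*s/2)/(9*pi**2) - 2*cos(3*pi*s/2)/pi; evaluating from -4 to 0: ∫_{-4}^{0} (3 - 2*s) sin(3*pi*s/2) ds = (-2/pi) - (-22/(3*pi)) = 16/(3*pi).
Integrating by parts (boundary term plus one more integral), an antiderivative of (3 - s) sin(3*pi*s/2) is 2*s*cos(3*pi*s/2)/(3*pi) - 4*sin(3*pi*s/2)/(9*pi**2) - 2*cos(3*pi*s/2)/pi; evaluating from 0 to 4: ∫_{0}^{4} (3 - s) sin(3*pi*s/2) ds = (2/(3*pi)) - (-2/pi) = 8/(3*pi).
Summing the pieces and multiplying by (1/4) gives b_6 = 2/pi.

2/pi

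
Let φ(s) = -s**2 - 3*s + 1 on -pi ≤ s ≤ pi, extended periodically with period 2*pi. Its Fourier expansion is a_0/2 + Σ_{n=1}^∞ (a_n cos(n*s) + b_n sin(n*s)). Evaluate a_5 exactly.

a_5 = 1/pi ∫_{-pi}^{pi} φ(s) cos(5*s) ds.
Integrating by parts twice (tabular method), an antiderivative of (-s**2 - 3*s + 1) cos(5*s) is -s**2*sin(5*s)/5 - 3*s*sin(5*s)/5 - 2*s*cos(5*s)/25 + 27*sin(5*s)/125 - 3*cos(5*s)/25; evaluating from -pi to pi: ∫_{-pi}^{pi} (-s**2 - 3*s + 1) cos(5*s) ds = (3/25 + 2*pi/25) - (3/25 - 2*pi/25) = 4*pi/25.
Hence a_5 = (1/pi)·(4*pi/25) = 4/25.

4/25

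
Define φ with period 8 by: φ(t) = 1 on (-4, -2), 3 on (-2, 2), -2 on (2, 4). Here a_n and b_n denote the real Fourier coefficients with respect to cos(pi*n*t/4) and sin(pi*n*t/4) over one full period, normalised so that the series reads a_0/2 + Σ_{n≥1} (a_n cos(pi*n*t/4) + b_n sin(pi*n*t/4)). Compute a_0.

5/2

a_0 = 1/4 ∫_{-4}^{4} φ(t) dt = 1/4 · (10) = 5/2.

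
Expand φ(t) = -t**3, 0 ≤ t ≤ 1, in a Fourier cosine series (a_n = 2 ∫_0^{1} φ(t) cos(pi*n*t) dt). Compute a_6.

-1/(6*pi**2)

a_6 = 2 ∫_0^{1} (-t**3) cos(6*pi*t) dt.
Integrating by parts three times (tabular method), an antiderivative of (-t**3) cos(6*pi*t) is -t**3*sin(6*pi*t)/(6*pi) - t**2*cos(6*pi*t)/(12*pi**2) + t*sin(6*pi*t)/(36*pi**3) + cos(6*pi*t)/(216*pi**4); evaluating from 0 to 1: ∫_{0}^{1} (-t**3) cos(6*pi*t) dt = ((1 - 18*pi**2)/(216*pi**4)) - (1/(216*pi**4)) = -1/(12*pi**2).
Hence a_6 = 2·(-1/(12*pi**2)) = -1/(6*pi**2).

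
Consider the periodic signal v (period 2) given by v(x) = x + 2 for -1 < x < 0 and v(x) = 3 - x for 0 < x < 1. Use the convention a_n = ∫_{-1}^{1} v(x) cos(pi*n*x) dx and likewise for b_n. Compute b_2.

0

b_2 = ∫_{-1}^{1} v(x) sin(2*pi*x) dx.
Split the integral at the breakpoints.
Integrating by parts (boundary term plus one more integral), an antiderivative of (x + 2) sin(2*pi*x) is -x*cos(2*pi*x)/(2*pi) + sin(2*pi*x)/(4*pi**2) - cos(2*pi*x)/pi; evaluating from -1 to 0: ∫_{-1}^{0} (x + 2) sin(2*pi*x) dx = (-1/pi) - (-1/(2*pi)) = -1/(2*pi).
Integrating by parts (boundary term plus one more integral), an antiderivative of (3 - x) sin(2*pi*x) is x*cos(2*pi*x)/(2*pi) - sin(2*pi*x)/(4*pi**2) - 3*cos(2*pi*x)/(2*pi); evaluating from 0 to 1: ∫_{0}^{1} (3 - x) sin(2*pi*x) dx = (-1/pi) - (-3/(2*pi)) = 1/(2*pi).
Summing the pieces gives b_2 = 0.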